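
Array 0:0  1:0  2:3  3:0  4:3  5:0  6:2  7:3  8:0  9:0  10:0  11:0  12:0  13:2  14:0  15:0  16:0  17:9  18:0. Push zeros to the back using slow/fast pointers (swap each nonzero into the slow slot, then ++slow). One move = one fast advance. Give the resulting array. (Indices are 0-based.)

(s=0,f=0) a[fast]=0 → fast++
(s=0,f=1) a[fast]=0 → fast++
(s=0,f=2) a[fast]=3≠0 swap→a[0]=3 → slow++,fast++
(s=1,f=3) a[fast]=0 → fast++
(s=1,f=4) a[fast]=3≠0 swap→a[1]=3 → slow++,fast++
(s=2,f=5) a[fast]=0 → fast++
(s=2,f=6) a[fast]=2≠0 swap→a[2]=2 → slow++,fast++
(s=3,f=7) a[fast]=3≠0 swap→a[3]=3 → slow++,fast++
(s=4,f=8) a[fast]=0 → fast++
(s=4,f=9) a[fast]=0 → fast++
(s=4,f=10) a[fast]=0 → fast++
(s=4,f=11) a[fast]=0 → fast++
(s=4,f=12) a[fast]=0 → fast++
(s=4,f=13) a[fast]=2≠0 swap→a[4]=2 → slow++,fast++
(s=5,f=14) a[fast]=0 → fast++
(s=5,f=15) a[fast]=0 → fast++
(s=5,f=16) a[fast]=0 → fast++
(s=5,f=17) a[fast]=9≠0 swap→a[5]=9 → slow++,fast++
(s=6,f=18) a[fast]=0 → fast++

[3, 3, 2, 3, 2, 9, 0, 0, 0, 0, 0, 0, 0, 0, 0, 0, 0, 0, 0]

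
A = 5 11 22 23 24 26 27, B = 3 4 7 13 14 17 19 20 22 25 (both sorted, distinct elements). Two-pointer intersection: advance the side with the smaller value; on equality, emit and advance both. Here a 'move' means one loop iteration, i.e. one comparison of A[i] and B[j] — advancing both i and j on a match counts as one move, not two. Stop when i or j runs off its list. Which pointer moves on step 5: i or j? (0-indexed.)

i=0 j=0: 5>3, j++
i=0 j=1: 5>4, j++
i=0 j=2: 5<7, i++
i=1 j=2: 11>7, j++
i=1 j=3: 11<13, i++

i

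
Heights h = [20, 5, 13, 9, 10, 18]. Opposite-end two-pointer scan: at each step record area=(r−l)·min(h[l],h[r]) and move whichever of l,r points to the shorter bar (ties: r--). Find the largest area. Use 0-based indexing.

max area = 90

[0,5] min(20,18)*5=90 best=90 * → r--
[0,4] min(20,10)*4=40 best=90 → r--
[0,3] min(20,9)*3=27 best=90 → r--
[0,2] min(20,13)*2=26 best=90 → r--
[0,1] min(20,5)*1=5 best=90 → r--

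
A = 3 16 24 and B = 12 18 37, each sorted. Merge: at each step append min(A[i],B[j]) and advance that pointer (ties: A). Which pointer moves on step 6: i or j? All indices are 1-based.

[i=1,j=1] A[i]=3<=B[j]=12 take 3 → i++
[i=2,j=1] A[i]=16>B[j]=12 take 12 → j++
[i=2,j=2] A[i]=16<=B[j]=18 take 16 → i++
[i=3,j=2] A[i]=24>B[j]=18 take 18 → j++
[i=3,j=3] A[i]=24<=B[j]=37 take 24 → i++
[i=4,j=3] A done, take B[j]=37 → j++

j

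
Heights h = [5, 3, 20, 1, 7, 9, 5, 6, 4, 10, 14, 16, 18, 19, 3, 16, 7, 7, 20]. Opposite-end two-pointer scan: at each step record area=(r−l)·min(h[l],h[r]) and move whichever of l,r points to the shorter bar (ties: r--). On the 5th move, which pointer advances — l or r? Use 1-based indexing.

r

l=1 r=19: min(5,20)*18=90 best=90 *, l++
l=2 r=19: min(3,20)*17=51 best=90, l++
l=3 r=19: min(20,20)*16=320 best=320 *, r--
l=3 r=18: min(20,7)*15=105 best=320, r--
l=3 r=17: min(20,7)*14=98 best=320, r--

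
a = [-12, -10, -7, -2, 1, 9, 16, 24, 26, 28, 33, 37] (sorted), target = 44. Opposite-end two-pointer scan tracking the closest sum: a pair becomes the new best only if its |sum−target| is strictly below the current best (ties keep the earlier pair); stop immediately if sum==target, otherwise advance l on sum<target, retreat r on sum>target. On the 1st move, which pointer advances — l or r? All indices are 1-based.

l=1 r=12: -12+37=25 d=19 *, l++

l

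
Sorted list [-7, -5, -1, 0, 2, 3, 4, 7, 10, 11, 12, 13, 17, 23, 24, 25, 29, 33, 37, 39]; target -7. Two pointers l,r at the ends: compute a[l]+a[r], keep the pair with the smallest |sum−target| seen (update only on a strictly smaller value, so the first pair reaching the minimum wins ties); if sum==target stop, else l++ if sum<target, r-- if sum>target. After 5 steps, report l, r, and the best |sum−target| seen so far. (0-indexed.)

l=0, r=14, best |Δ|=25

[0,19] -7+39=32 d=39 * → r--
[0,18] -7+37=30 d=37 * → r--
[0,17] -7+33=26 d=33 * → r--
[0,16] -7+29=22 d=29 * → r--
[0,15] -7+25=18 d=25 * → r--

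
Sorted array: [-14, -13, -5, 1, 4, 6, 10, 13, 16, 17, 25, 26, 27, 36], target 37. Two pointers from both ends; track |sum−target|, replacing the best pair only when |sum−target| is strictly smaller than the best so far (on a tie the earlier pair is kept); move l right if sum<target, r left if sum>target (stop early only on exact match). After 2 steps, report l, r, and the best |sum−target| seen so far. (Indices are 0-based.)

l=2, r=13, best |Δ|=14

[0,13] -14+36=22 d=15 * → l++
[1,13] -13+36=23 d=14 * → l++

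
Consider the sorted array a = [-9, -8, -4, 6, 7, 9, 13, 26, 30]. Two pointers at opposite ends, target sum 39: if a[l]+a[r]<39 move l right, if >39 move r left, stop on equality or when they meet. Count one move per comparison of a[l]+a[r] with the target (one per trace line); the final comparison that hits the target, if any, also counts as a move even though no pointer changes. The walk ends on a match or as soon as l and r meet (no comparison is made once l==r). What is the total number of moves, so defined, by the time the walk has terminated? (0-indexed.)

l=0 r=8: -9+30=21 <39, l++
l=1 r=8: -8+30=22 <39, l++
l=2 r=8: -4+30=26 <39, l++
l=3 r=8: 6+30=36 <39, l++
l=4 r=8: 7+30=37 <39, l++
l=5 r=8: 9+30=39, found

6 moves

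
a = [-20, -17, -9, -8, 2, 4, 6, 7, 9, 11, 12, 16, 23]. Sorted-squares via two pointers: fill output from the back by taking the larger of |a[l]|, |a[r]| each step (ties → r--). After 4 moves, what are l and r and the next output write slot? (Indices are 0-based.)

l=2, r=10, next write slot=8

[0,12] |-20|<=|23| out[12]=529 → r--
[0,11] |-20|>|16| out[11]=400 → l++
[1,11] |-17|>|16| out[10]=289 → l++
[2,11] |-9|<=|16| out[9]=256 → r--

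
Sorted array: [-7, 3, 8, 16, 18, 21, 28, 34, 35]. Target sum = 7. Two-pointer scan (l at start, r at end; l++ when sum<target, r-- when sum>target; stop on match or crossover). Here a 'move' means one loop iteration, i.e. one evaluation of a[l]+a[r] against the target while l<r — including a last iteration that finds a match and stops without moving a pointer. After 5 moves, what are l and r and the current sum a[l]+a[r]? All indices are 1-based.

l=1 r=9: -7+35=28 >7, r--
l=1 r=8: -7+34=27 >7, r--
l=1 r=7: -7+28=21 >7, r--
l=1 r=6: -7+21=14 >7, r--
l=1 r=5: -7+18=11 >7, r--

l=1, r=4, sum=9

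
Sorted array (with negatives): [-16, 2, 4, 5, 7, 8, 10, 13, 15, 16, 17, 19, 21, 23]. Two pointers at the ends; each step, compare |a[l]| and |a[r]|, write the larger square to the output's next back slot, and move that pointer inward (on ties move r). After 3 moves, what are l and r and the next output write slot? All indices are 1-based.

l=1, r=11, next write slot=11

l=1 r=14: |-16|<=|23| out[14]=529, r--
l=1 r=13: |-16|<=|21| out[13]=441, r--
l=1 r=12: |-16|<=|19| out[12]=361, r--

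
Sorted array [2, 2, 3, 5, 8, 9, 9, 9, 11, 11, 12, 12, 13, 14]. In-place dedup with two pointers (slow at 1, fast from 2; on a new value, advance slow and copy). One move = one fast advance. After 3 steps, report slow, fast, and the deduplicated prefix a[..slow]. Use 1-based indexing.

slow=3, fast=5, prefix=[2, 3, 5]

(s=1,f=2) a[fast]=2=a[slow] dup → fast++
(s=1,f=3) a[fast]=3≠a[slow]=2 write a[2]=3 → slow++,fast++
(s=2,f=4) a[fast]=5≠a[slow]=3 write a[3]=5 → slow++,fast++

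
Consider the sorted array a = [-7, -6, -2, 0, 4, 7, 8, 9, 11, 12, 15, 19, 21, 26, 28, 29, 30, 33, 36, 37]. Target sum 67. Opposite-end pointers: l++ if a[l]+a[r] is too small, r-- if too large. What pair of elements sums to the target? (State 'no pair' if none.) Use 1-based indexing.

(30, 37)

l=1 r=20: -7+37=30 <67, l++
l=2 r=20: -6+37=31 <67, l++
l=3 r=20: -2+37=35 <67, l++
l=4 r=20: 0+37=37 <67, l++
l=5 r=20: 4+37=41 <67, l++
l=6 r=20: 7+37=44 <67, l++
l=7 r=20: 8+37=45 <67, l++
l=8 r=20: 9+37=46 <67, l++
l=9 r=20: 11+37=48 <67, l++
l=10 r=20: 12+37=49 <67, l++
l=11 r=20: 15+37=52 <67, l++
l=12 r=20: 19+37=56 <67, l++
l=13 r=20: 21+37=58 <67, l++
l=14 r=20: 26+37=63 <67, l++
l=15 r=20: 28+37=65 <67, l++
l=16 r=20: 29+37=66 <67, l++
l=17 r=20: 30+37=67, found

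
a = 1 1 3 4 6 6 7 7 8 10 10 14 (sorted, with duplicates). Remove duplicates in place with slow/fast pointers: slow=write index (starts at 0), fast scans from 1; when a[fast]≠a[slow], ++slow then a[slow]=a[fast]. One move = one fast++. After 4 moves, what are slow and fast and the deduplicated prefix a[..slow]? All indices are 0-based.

slow=0 fast=1: a[fast]=1=a[slow] dup, fast++
slow=0 fast=2: a[fast]=3≠a[slow]=1 write a[1]=3, slow++,fast++
slow=1 fast=3: a[fast]=4≠a[slow]=3 write a[2]=4, slow++,fast++
slow=2 fast=4: a[fast]=6≠a[slow]=4 write a[3]=6, slow++,fast++

slow=3, fast=5, prefix=[1, 3, 4, 6]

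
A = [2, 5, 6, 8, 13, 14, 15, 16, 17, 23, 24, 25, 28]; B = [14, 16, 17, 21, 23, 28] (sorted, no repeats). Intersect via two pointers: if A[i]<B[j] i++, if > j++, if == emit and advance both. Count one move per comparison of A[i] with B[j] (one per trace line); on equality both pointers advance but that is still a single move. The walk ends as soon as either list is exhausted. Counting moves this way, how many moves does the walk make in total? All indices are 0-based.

i=0 j=0: 2<14, i++
i=1 j=0: 5<14, i++
i=2 j=0: 6<14, i++
i=3 j=0: 8<14, i++
i=4 j=0: 13<14, i++
i=5 j=0: 14==14 emit, i++,j++
i=6 j=1: 15<16, i++
i=7 j=1: 16==16 emit, i++,j++
i=8 j=2: 17==17 emit, i++,j++
i=9 j=3: 23>21, j++
i=9 j=4: 23==23 emit, i++,j++
i=10 j=5: 24<28, i++
i=11 j=5: 25<28, i++
i=12 j=5: 28==28 emit, i++,j++

14 moves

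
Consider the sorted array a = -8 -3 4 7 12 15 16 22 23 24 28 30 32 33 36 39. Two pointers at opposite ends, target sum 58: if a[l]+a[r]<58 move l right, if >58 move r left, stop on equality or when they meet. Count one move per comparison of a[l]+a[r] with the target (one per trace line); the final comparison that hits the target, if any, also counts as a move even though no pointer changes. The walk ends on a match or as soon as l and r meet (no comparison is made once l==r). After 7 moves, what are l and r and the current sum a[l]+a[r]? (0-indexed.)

[0,15] -8+39=31 <58 → l++
[1,15] -3+39=36 <58 → l++
[2,15] 4+39=43 <58 → l++
[3,15] 7+39=46 <58 → l++
[4,15] 12+39=51 <58 → l++
[5,15] 15+39=54 <58 → l++
[6,15] 16+39=55 <58 → l++

l=7, r=15, sum=61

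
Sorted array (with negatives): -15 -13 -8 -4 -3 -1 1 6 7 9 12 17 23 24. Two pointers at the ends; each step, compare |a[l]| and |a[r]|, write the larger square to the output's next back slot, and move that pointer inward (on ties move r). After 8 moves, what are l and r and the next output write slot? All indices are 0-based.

l=0 r=13: |-15|<=|24| out[13]=576, r--
l=0 r=12: |-15|<=|23| out[12]=529, r--
l=0 r=11: |-15|<=|17| out[11]=289, r--
l=0 r=10: |-15|>|12| out[10]=225, l++
l=1 r=10: |-13|>|12| out[9]=169, l++
l=2 r=10: |-8|<=|12| out[8]=144, r--
l=2 r=9: |-8|<=|9| out[7]=81, r--
l=2 r=8: |-8|>|7| out[6]=64, l++

l=3, r=8, next write slot=5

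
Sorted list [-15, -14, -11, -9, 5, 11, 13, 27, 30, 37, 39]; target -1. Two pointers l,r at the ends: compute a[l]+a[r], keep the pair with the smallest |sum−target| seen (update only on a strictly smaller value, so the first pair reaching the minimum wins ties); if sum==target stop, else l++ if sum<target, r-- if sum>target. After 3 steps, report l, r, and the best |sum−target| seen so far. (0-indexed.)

[0,10] -15+39=24 d=25 * → r--
[0,9] -15+37=22 d=23 * → r--
[0,8] -15+30=15 d=16 * → r--

l=0, r=7, best |Δ|=16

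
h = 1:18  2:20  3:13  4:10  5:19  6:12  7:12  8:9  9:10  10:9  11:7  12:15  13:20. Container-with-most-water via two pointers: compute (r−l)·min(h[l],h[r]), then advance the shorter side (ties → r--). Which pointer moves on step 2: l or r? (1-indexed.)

r

[1,13] min(18,20)*12=216 best=216 * → l++
[2,13] min(20,20)*11=220 best=220 * → r--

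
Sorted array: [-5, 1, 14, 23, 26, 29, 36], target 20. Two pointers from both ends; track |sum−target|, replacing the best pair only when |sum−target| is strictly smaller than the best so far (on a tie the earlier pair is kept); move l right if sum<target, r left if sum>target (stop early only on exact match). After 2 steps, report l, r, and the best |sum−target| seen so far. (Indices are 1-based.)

[1,7] -5+36=31 d=11 * → r--
[1,6] -5+29=24 d=4 * → r--

l=1, r=5, best |Δ|=4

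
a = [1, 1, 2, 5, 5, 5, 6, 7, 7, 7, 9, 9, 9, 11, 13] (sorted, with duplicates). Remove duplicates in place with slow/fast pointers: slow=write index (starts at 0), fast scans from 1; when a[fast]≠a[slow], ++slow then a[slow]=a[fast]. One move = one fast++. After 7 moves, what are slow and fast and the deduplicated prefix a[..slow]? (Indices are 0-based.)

slow=4, fast=8, prefix=[1, 2, 5, 6, 7]

slow=0 fast=1: a[fast]=1=a[slow] dup, fast++
slow=0 fast=2: a[fast]=2≠a[slow]=1 write a[1]=2, slow++,fast++
slow=1 fast=3: a[fast]=5≠a[slow]=2 write a[2]=5, slow++,fast++
slow=2 fast=4: a[fast]=5=a[slow] dup, fast++
slow=2 fast=5: a[fast]=5=a[slow] dup, fast++
slow=2 fast=6: a[fast]=6≠a[slow]=5 write a[3]=6, slow++,fast++
slow=3 fast=7: a[fast]=7≠a[slow]=6 write a[4]=7, slow++,fast++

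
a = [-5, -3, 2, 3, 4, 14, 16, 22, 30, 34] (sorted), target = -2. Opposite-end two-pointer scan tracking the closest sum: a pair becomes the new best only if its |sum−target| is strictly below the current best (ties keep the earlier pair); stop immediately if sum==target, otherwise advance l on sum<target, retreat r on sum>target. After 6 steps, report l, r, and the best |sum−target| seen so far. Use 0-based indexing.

[0,9] -5+34=29 d=31 * → r--
[0,8] -5+30=25 d=27 * → r--
[0,7] -5+22=17 d=19 * → r--
[0,6] -5+16=11 d=13 * → r--
[0,5] -5+14=9 d=11 * → r--
[0,4] -5+4=-1 d=1 * → r--

l=0, r=3, best |Δ|=1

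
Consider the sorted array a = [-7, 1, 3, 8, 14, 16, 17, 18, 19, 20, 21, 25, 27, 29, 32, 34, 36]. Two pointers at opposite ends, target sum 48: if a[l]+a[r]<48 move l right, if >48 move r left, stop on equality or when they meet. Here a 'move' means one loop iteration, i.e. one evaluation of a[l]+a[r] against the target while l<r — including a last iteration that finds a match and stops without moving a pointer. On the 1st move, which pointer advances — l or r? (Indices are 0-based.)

l=0 r=16: -7+36=29 <48, l++

l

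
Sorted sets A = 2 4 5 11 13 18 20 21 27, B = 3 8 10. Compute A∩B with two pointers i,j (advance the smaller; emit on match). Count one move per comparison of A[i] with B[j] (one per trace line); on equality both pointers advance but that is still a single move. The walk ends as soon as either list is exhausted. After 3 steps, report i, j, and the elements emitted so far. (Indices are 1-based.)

i=3, j=2, emitted=[]

[i=1,j=1] 2<3 → i++
[i=2,j=1] 4>3 → j++
[i=2,j=2] 4<8 → i++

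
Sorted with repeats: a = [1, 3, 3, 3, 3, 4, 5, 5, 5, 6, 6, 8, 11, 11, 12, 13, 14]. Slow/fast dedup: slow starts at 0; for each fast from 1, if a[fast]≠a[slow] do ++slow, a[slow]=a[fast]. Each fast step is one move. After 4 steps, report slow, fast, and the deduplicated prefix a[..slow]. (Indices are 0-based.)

slow=0 fast=1: a[fast]=3≠a[slow]=1 write a[1]=3, slow++,fast++
slow=1 fast=2: a[fast]=3=a[slow] dup, fast++
slow=1 fast=3: a[fast]=3=a[slow] dup, fast++
slow=1 fast=4: a[fast]=3=a[slow] dup, fast++

slow=1, fast=5, prefix=[1, 3]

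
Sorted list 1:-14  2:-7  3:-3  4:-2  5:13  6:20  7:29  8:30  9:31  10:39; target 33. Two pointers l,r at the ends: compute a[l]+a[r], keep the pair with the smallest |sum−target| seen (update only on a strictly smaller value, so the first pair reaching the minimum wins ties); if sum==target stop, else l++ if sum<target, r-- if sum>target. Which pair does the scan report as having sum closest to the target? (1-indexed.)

pair (13, 20) with sum 33 (|Δ|=0)

l=1 r=10: -14+39=25 d=8 *, l++
l=2 r=10: -7+39=32 d=1 *, l++
l=3 r=10: -3+39=36 d=3, r--
l=3 r=9: -3+31=28 d=5, l++
l=4 r=9: -2+31=29 d=4, l++
l=5 r=9: 13+31=44 d=11, r--
l=5 r=8: 13+30=43 d=10, r--
l=5 r=7: 13+29=42 d=9, r--
l=5 r=6: 13+20=33 d=0 *, stop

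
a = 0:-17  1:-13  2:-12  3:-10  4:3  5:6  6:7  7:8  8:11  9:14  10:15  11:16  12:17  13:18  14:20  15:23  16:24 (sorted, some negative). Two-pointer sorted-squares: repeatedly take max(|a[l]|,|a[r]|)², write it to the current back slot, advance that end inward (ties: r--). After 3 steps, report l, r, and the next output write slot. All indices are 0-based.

l=0, r=13, next write slot=13

l=0 r=16: |-17|<=|24| out[16]=576, r--
l=0 r=15: |-17|<=|23| out[15]=529, r--
l=0 r=14: |-17|<=|20| out[14]=400, r--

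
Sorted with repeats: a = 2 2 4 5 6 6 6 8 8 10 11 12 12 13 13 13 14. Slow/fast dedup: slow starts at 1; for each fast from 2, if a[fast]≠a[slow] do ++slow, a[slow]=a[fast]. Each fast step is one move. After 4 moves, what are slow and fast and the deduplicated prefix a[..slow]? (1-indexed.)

slow=4, fast=6, prefix=[2, 4, 5, 6]

slow=1 fast=2: a[fast]=2=a[slow] dup, fast++
slow=1 fast=3: a[fast]=4≠a[slow]=2 write a[2]=4, slow++,fast++
slow=2 fast=4: a[fast]=5≠a[slow]=4 write a[3]=5, slow++,fast++
slow=3 fast=5: a[fast]=6≠a[slow]=5 write a[4]=6, slow++,fast++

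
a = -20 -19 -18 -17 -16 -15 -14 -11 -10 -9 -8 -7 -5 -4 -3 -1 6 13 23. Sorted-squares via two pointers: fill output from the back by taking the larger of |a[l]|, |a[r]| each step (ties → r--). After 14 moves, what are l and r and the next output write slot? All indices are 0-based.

l=0 r=18: |-20|<=|23| out[18]=529, r--
l=0 r=17: |-20|>|13| out[17]=400, l++
l=1 r=17: |-19|>|13| out[16]=361, l++
l=2 r=17: |-18|>|13| out[15]=324, l++
l=3 r=17: |-17|>|13| out[14]=289, l++
l=4 r=17: |-16|>|13| out[13]=256, l++
l=5 r=17: |-15|>|13| out[12]=225, l++
l=6 r=17: |-14|>|13| out[11]=196, l++
l=7 r=17: |-11|<=|13| out[10]=169, r--
l=7 r=16: |-11|>|6| out[9]=121, l++
l=8 r=16: |-10|>|6| out[8]=100, l++
l=9 r=16: |-9|>|6| out[7]=81, l++
l=10 r=16: |-8|>|6| out[6]=64, l++
l=11 r=16: |-7|>|6| out[5]=49, l++

l=12, r=16, next write slot=4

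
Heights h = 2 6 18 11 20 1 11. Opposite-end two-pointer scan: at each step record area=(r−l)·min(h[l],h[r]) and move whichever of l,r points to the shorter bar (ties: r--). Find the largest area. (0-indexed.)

l=0 r=6: min(2,11)*6=12 best=12 *, l++
l=1 r=6: min(6,11)*5=30 best=30 *, l++
l=2 r=6: min(18,11)*4=44 best=44 *, r--
l=2 r=5: min(18,1)*3=3 best=44, r--
l=2 r=4: min(18,20)*2=36 best=44, l++
l=3 r=4: min(11,20)*1=11 best=44, l++

max area = 44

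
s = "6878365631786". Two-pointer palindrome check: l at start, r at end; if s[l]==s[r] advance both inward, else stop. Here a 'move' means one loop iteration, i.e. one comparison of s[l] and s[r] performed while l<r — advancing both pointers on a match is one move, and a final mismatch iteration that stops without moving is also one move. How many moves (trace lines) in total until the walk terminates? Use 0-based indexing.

4 moves

l=0 r=12: '6'=='6', l++,r--
l=1 r=11: '8'=='8', l++,r--
l=2 r=10: '7'=='7', l++,r--
l=3 r=9: '8'!='1', stop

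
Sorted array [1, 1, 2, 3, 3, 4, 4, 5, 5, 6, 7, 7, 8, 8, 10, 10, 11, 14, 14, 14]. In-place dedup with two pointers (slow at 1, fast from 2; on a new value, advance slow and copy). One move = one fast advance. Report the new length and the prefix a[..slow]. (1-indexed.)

length 11; prefix = [1, 2, 3, 4, 5, 6, 7, 8, 10, 11, 14]

slow=1 fast=2: a[fast]=1=a[slow] dup, fast++
slow=1 fast=3: a[fast]=2≠a[slow]=1 write a[2]=2, slow++,fast++
slow=2 fast=4: a[fast]=3≠a[slow]=2 write a[3]=3, slow++,fast++
slow=3 fast=5: a[fast]=3=a[slow] dup, fast++
slow=3 fast=6: a[fast]=4≠a[slow]=3 write a[4]=4, slow++,fast++
slow=4 fast=7: a[fast]=4=a[slow] dup, fast++
slow=4 fast=8: a[fast]=5≠a[slow]=4 write a[5]=5, slow++,fast++
slow=5 fast=9: a[fast]=5=a[slow] dup, fast++
slow=5 fast=10: a[fast]=6≠a[slow]=5 write a[6]=6, slow++,fast++
slow=6 fast=11: a[fast]=7≠a[slow]=6 write a[7]=7, slow++,fast++
slow=7 fast=12: a[fast]=7=a[slow] dup, fast++
slow=7 fast=13: a[fast]=8≠a[slow]=7 write a[8]=8, slow++,fast++
slow=8 fast=14: a[fast]=8=a[slow] dup, fast++
slow=8 fast=15: a[fast]=10≠a[slow]=8 write a[9]=10, slow++,fast++
slow=9 fast=16: a[fast]=10=a[slow] dup, fast++
slow=9 fast=17: a[fast]=11≠a[slow]=10 write a[10]=11, slow++,fast++
slow=10 fast=18: a[fast]=14≠a[slow]=11 write a[11]=14, slow++,fast++
slow=11 fast=19: a[fast]=14=a[slow] dup, fast++
slow=11 fast=20: a[fast]=14=a[slow] dup, fast++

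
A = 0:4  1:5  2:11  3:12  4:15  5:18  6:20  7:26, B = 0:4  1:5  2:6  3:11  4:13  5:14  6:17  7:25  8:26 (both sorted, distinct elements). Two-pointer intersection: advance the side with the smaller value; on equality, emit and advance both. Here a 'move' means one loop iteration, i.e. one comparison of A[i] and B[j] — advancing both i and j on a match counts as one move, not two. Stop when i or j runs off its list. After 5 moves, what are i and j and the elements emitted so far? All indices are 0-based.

[i=0,j=0] 4==4 emit → i++,j++
[i=1,j=1] 5==5 emit → i++,j++
[i=2,j=2] 11>6 → j++
[i=2,j=3] 11==11 emit → i++,j++
[i=3,j=4] 12<13 → i++

i=4, j=4, emitted=[4, 5, 11]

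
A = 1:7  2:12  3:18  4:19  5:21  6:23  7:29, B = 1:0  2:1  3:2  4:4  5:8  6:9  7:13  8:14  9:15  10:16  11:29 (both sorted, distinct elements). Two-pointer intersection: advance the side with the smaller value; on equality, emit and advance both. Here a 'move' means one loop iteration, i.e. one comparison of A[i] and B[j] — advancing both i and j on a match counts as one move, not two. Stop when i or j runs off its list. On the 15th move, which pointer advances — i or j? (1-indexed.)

[i=1,j=1] 7>0 → j++
[i=1,j=2] 7>1 → j++
[i=1,j=3] 7>2 → j++
[i=1,j=4] 7>4 → j++
[i=1,j=5] 7<8 → i++
[i=2,j=5] 12>8 → j++
[i=2,j=6] 12>9 → j++
[i=2,j=7] 12<13 → i++
[i=3,j=7] 18>13 → j++
[i=3,j=8] 18>14 → j++
[i=3,j=9] 18>15 → j++
[i=3,j=10] 18>16 → j++
[i=3,j=11] 18<29 → i++
[i=4,j=11] 19<29 → i++
[i=5,j=11] 21<29 → i++

i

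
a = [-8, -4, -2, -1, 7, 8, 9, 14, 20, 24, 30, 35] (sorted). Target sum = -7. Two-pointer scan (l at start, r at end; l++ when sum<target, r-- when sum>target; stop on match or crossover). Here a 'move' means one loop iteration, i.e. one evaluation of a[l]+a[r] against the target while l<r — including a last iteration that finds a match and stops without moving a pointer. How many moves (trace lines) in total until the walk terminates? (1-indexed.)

11 moves

l=1 r=12: -8+35=27 >-7, r--
l=1 r=11: -8+30=22 >-7, r--
l=1 r=10: -8+24=16 >-7, r--
l=1 r=9: -8+20=12 >-7, r--
l=1 r=8: -8+14=6 >-7, r--
l=1 r=7: -8+9=1 >-7, r--
l=1 r=6: -8+8=0 >-7, r--
l=1 r=5: -8+7=-1 >-7, r--
l=1 r=4: -8+-1=-9 <-7, l++
l=2 r=4: -4+-1=-5 >-7, r--
l=2 r=3: -4+-2=-6 >-7, r--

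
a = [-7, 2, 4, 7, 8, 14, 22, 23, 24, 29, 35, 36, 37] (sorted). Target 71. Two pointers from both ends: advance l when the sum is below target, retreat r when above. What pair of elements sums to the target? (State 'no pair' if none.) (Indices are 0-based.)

l=0 r=12: -7+37=30 <71, l++
l=1 r=12: 2+37=39 <71, l++
l=2 r=12: 4+37=41 <71, l++
l=3 r=12: 7+37=44 <71, l++
l=4 r=12: 8+37=45 <71, l++
l=5 r=12: 14+37=51 <71, l++
l=6 r=12: 22+37=59 <71, l++
l=7 r=12: 23+37=60 <71, l++
l=8 r=12: 24+37=61 <71, l++
l=9 r=12: 29+37=66 <71, l++
l=10 r=12: 35+37=72 >71, r--
l=10 r=11: 35+36=71, found

(35, 36)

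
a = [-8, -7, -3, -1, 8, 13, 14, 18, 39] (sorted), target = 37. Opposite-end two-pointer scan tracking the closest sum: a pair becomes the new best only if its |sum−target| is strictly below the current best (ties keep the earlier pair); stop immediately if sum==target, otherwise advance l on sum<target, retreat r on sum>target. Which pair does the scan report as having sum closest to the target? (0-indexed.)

pair (-3, 39) with sum 36 (|Δ|=1)

[0,8] -8+39=31 d=6 * → l++
[1,8] -7+39=32 d=5 * → l++
[2,8] -3+39=36 d=1 * → l++
[3,8] -1+39=38 d=1 → r--
[3,7] -1+18=17 d=20 → l++
[4,7] 8+18=26 d=11 → l++
[5,7] 13+18=31 d=6 → l++
[6,7] 14+18=32 d=5 → l++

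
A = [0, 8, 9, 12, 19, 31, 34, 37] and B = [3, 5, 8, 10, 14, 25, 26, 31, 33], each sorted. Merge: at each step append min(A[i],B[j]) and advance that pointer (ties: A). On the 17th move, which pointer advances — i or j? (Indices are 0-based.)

i=0 j=0: A[i]=0<=B[j]=3 take 0, i++
i=1 j=0: A[i]=8>B[j]=3 take 3, j++
i=1 j=1: A[i]=8>B[j]=5 take 5, j++
i=1 j=2: A[i]=8<=B[j]=8 take 8, i++
i=2 j=2: A[i]=9>B[j]=8 take 8, j++
i=2 j=3: A[i]=9<=B[j]=10 take 9, i++
i=3 j=3: A[i]=12>B[j]=10 take 10, j++
i=3 j=4: A[i]=12<=B[j]=14 take 12, i++
i=4 j=4: A[i]=19>B[j]=14 take 14, j++
i=4 j=5: A[i]=19<=B[j]=25 take 19, i++
i=5 j=5: A[i]=31>B[j]=25 take 25, j++
i=5 j=6: A[i]=31>B[j]=26 take 26, j++
i=5 j=7: A[i]=31<=B[j]=31 take 31, i++
i=6 j=7: A[i]=34>B[j]=31 take 31, j++
i=6 j=8: A[i]=34>B[j]=33 take 33, j++
i=6 j=9: B done, take A[i]=34, i++
i=7 j=9: B done, take A[i]=37, i++

i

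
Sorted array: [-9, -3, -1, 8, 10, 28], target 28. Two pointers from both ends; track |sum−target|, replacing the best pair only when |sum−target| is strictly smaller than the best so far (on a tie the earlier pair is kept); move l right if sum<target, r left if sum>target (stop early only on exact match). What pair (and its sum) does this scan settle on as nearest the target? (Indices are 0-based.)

pair (-1, 28) with sum 27 (|Δ|=1)

[0,5] -9+28=19 d=9 * → l++
[1,5] -3+28=25 d=3 * → l++
[2,5] -1+28=27 d=1 * → l++
[3,5] 8+28=36 d=8 → r--
[3,4] 8+10=18 d=10 → l++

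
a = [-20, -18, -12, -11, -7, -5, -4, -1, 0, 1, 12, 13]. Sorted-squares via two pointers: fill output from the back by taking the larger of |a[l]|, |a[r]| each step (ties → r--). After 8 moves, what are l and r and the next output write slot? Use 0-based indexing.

l=6, r=9, next write slot=3

l=0 r=11: |-20|>|13| out[11]=400, l++
l=1 r=11: |-18|>|13| out[10]=324, l++
l=2 r=11: |-12|<=|13| out[9]=169, r--
l=2 r=10: |-12|<=|12| out[8]=144, r--
l=2 r=9: |-12|>|1| out[7]=144, l++
l=3 r=9: |-11|>|1| out[6]=121, l++
l=4 r=9: |-7|>|1| out[5]=49, l++
l=5 r=9: |-5|>|1| out[4]=25, l++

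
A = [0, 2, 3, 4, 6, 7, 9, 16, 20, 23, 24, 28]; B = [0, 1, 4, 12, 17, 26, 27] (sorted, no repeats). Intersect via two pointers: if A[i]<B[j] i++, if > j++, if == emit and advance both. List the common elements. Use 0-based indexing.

intersection = [0, 4]

i=0 j=0: 0==0 emit, i++,j++
i=1 j=1: 2>1, j++
i=1 j=2: 2<4, i++
i=2 j=2: 3<4, i++
i=3 j=2: 4==4 emit, i++,j++
i=4 j=3: 6<12, i++
i=5 j=3: 7<12, i++
i=6 j=3: 9<12, i++
i=7 j=3: 16>12, j++
i=7 j=4: 16<17, i++
i=8 j=4: 20>17, j++
i=8 j=5: 20<26, i++
i=9 j=5: 23<26, i++
i=10 j=5: 24<26, i++
i=11 j=5: 28>26, j++
i=11 j=6: 28>27, j++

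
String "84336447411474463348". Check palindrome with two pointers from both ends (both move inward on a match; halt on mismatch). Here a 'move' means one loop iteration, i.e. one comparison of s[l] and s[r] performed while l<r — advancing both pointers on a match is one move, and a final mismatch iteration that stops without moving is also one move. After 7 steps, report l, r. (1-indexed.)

l=8, r=13

[1,20] '8'=='8' → l++,r--
[2,19] '4'=='4' → l++,r--
[3,18] '3'=='3' → l++,r--
[4,17] '3'=='3' → l++,r--
[5,16] '6'=='6' → l++,r--
[6,15] '4'=='4' → l++,r--
[7,14] '4'=='4' → l++,r--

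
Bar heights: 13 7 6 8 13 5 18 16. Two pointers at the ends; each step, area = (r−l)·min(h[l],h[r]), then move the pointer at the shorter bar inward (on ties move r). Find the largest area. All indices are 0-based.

max area = 91

[0,7] min(13,16)*7=91 best=91 * → l++
[1,7] min(7,16)*6=42 best=91 → l++
[2,7] min(6,16)*5=30 best=91 → l++
[3,7] min(8,16)*4=32 best=91 → l++
[4,7] min(13,16)*3=39 best=91 → l++
[5,7] min(5,16)*2=10 best=91 → l++
[6,7] min(18,16)*1=16 best=91 → r--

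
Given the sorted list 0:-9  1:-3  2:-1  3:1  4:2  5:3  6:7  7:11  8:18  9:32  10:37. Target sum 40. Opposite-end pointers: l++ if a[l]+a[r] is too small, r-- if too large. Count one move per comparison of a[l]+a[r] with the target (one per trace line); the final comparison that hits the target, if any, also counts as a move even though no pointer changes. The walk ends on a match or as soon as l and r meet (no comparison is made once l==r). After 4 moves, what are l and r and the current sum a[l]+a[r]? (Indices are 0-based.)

l=4, r=10, sum=39

[0,10] -9+37=28 <40 → l++
[1,10] -3+37=34 <40 → l++
[2,10] -1+37=36 <40 → l++
[3,10] 1+37=38 <40 → l++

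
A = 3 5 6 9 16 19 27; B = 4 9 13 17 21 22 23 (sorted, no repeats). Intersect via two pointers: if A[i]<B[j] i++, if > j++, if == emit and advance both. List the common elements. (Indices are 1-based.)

intersection = [9]

[i=1,j=1] 3<4 → i++
[i=2,j=1] 5>4 → j++
[i=2,j=2] 5<9 → i++
[i=3,j=2] 6<9 → i++
[i=4,j=2] 9==9 emit → i++,j++
[i=5,j=3] 16>13 → j++
[i=5,j=4] 16<17 → i++
[i=6,j=4] 19>17 → j++
[i=6,j=5] 19<21 → i++
[i=7,j=5] 27>21 → j++
[i=7,j=6] 27>22 → j++
[i=7,j=7] 27>23 → j++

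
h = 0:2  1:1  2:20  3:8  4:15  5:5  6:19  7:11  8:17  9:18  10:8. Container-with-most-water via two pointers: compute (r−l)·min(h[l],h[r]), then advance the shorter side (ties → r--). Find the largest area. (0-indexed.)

l=0 r=10: min(2,8)*10=20 best=20 *, l++
l=1 r=10: min(1,8)*9=9 best=20, l++
l=2 r=10: min(20,8)*8=64 best=64 *, r--
l=2 r=9: min(20,18)*7=126 best=126 *, r--
l=2 r=8: min(20,17)*6=102 best=126, r--
l=2 r=7: min(20,11)*5=55 best=126, r--
l=2 r=6: min(20,19)*4=76 best=126, r--
l=2 r=5: min(20,5)*3=15 best=126, r--
l=2 r=4: min(20,15)*2=30 best=126, r--
l=2 r=3: min(20,8)*1=8 best=126, r--

max area = 126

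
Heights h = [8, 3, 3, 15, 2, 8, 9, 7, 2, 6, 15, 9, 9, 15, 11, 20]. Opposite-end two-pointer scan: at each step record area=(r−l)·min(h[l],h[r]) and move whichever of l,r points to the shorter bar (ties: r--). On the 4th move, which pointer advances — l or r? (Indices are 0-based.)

l

l=0 r=15: min(8,20)*15=120 best=120 *, l++
l=1 r=15: min(3,20)*14=42 best=120, l++
l=2 r=15: min(3,20)*13=39 best=120, l++
l=3 r=15: min(15,20)*12=180 best=180 *, l++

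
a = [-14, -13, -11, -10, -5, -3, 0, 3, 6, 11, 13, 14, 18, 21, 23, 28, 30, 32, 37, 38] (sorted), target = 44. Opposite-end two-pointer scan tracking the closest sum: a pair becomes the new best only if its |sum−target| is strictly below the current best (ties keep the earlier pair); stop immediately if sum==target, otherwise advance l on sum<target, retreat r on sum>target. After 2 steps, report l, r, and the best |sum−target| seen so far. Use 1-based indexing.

l=1 r=20: -14+38=24 d=20 *, l++
l=2 r=20: -13+38=25 d=19 *, l++

l=3, r=20, best |Δ|=19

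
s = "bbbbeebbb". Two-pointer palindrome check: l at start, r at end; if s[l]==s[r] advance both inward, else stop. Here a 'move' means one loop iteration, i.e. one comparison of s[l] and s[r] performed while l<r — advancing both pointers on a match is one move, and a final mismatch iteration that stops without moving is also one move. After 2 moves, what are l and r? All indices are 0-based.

[0,8] 'b'=='b' → l++,r--
[1,7] 'b'=='b' → l++,r--

l=2, r=6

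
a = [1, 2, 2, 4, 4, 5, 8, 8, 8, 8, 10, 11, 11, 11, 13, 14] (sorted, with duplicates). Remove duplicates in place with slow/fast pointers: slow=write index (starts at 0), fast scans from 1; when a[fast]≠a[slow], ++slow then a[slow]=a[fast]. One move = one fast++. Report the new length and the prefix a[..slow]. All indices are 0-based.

(s=0,f=1) a[fast]=2≠a[slow]=1 write a[1]=2 → slow++,fast++
(s=1,f=2) a[fast]=2=a[slow] dup → fast++
(s=1,f=3) a[fast]=4≠a[slow]=2 write a[2]=4 → slow++,fast++
(s=2,f=4) a[fast]=4=a[slow] dup → fast++
(s=2,f=5) a[fast]=5≠a[slow]=4 write a[3]=5 → slow++,fast++
(s=3,f=6) a[fast]=8≠a[slow]=5 write a[4]=8 → slow++,fast++
(s=4,f=7) a[fast]=8=a[slow] dup → fast++
(s=4,f=8) a[fast]=8=a[slow] dup → fast++
(s=4,f=9) a[fast]=8=a[slow] dup → fast++
(s=4,f=10) a[fast]=10≠a[slow]=8 write a[5]=10 → slow++,fast++
(s=5,f=11) a[fast]=11≠a[slow]=10 write a[6]=11 → slow++,fast++
(s=6,f=12) a[fast]=11=a[slow] dup → fast++
(s=6,f=13) a[fast]=11=a[slow] dup → fast++
(s=6,f=14) a[fast]=13≠a[slow]=11 write a[7]=13 → slow++,fast++
(s=7,f=15) a[fast]=14≠a[slow]=13 write a[8]=14 → slow++,fast++

length 9; prefix = [1, 2, 4, 5, 8, 10, 11, 13, 14]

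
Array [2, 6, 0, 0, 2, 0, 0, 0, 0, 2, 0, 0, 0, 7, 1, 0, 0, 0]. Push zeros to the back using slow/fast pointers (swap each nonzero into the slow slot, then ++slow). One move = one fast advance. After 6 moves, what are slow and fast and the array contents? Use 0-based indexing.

slow=3, fast=6, a=[2, 6, 2, 0, 0, 0, 0, 0, 0, 2, 0, 0, 0, 7, 1, 0, 0, 0]

(s=0,f=0) a[fast]=2≠0 swap→a[0]=2 → slow++,fast++
(s=1,f=1) a[fast]=6≠0 swap→a[1]=6 → slow++,fast++
(s=2,f=2) a[fast]=0 → fast++
(s=2,f=3) a[fast]=0 → fast++
(s=2,f=4) a[fast]=2≠0 swap→a[2]=2 → slow++,fast++
(s=3,f=5) a[fast]=0 → fast++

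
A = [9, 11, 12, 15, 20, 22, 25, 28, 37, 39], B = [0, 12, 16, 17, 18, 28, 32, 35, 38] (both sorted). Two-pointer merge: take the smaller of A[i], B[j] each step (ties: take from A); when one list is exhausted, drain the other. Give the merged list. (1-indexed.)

i=1 j=1: A[i]=9>B[j]=0 take 0, j++
i=1 j=2: A[i]=9<=B[j]=12 take 9, i++
i=2 j=2: A[i]=11<=B[j]=12 take 11, i++
i=3 j=2: A[i]=12<=B[j]=12 take 12, i++
i=4 j=2: A[i]=15>B[j]=12 take 12, j++
i=4 j=3: A[i]=15<=B[j]=16 take 15, i++
i=5 j=3: A[i]=20>B[j]=16 take 16, j++
i=5 j=4: A[i]=20>B[j]=17 take 17, j++
i=5 j=5: A[i]=20>B[j]=18 take 18, j++
i=5 j=6: A[i]=20<=B[j]=28 take 20, i++
i=6 j=6: A[i]=22<=B[j]=28 take 22, i++
i=7 j=6: A[i]=25<=B[j]=28 take 25, i++
i=8 j=6: A[i]=28<=B[j]=28 take 28, i++
i=9 j=6: A[i]=37>B[j]=28 take 28, j++
i=9 j=7: A[i]=37>B[j]=32 take 32, j++
i=9 j=8: A[i]=37>B[j]=35 take 35, j++
i=9 j=9: A[i]=37<=B[j]=38 take 37, i++
i=10 j=9: A[i]=39>B[j]=38 take 38, j++
i=10 j=10: B done, take A[i]=39, i++

[0, 9, 11, 12, 12, 15, 16, 17, 18, 20, 22, 25, 28, 28, 32, 35, 37, 38, 39]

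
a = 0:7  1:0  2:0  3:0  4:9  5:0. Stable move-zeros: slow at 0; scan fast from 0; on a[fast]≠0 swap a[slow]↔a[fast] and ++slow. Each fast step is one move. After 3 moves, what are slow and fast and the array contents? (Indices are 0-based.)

(s=0,f=0) a[fast]=7≠0 swap→a[0]=7 → slow++,fast++
(s=1,f=1) a[fast]=0 → fast++
(s=1,f=2) a[fast]=0 → fast++

slow=1, fast=3, a=[7, 0, 0, 0, 9, 0]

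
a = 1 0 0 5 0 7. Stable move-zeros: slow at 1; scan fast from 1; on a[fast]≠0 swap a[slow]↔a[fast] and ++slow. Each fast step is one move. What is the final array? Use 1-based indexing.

(s=1,f=1) a[fast]=1≠0 swap→a[1]=1 → slow++,fast++
(s=2,f=2) a[fast]=0 → fast++
(s=2,f=3) a[fast]=0 → fast++
(s=2,f=4) a[fast]=5≠0 swap→a[2]=5 → slow++,fast++
(s=3,f=5) a[fast]=0 → fast++
(s=3,f=6) a[fast]=7≠0 swap→a[3]=7 → slow++,fast++

[1, 5, 7, 0, 0, 0]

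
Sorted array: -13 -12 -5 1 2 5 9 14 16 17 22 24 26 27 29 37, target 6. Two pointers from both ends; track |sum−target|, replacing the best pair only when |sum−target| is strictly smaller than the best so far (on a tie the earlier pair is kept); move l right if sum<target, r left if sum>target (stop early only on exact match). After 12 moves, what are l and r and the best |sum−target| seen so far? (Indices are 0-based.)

l=0 r=15: -13+37=24 d=18 *, r--
l=0 r=14: -13+29=16 d=10 *, r--
l=0 r=13: -13+27=14 d=8 *, r--
l=0 r=12: -13+26=13 d=7 *, r--
l=0 r=11: -13+24=11 d=5 *, r--
l=0 r=10: -13+22=9 d=3 *, r--
l=0 r=9: -13+17=4 d=2 *, l++
l=1 r=9: -12+17=5 d=1 *, l++
l=2 r=9: -5+17=12 d=6, r--
l=2 r=8: -5+16=11 d=5, r--
l=2 r=7: -5+14=9 d=3, r--
l=2 r=6: -5+9=4 d=2, l++

l=3, r=6, best |Δ|=1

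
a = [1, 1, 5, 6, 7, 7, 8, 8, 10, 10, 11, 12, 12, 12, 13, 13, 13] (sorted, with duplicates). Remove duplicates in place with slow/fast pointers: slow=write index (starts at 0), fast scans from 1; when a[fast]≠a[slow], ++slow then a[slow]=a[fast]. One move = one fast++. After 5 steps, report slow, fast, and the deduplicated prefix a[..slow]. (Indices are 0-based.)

slow=3, fast=6, prefix=[1, 5, 6, 7]

slow=0 fast=1: a[fast]=1=a[slow] dup, fast++
slow=0 fast=2: a[fast]=5≠a[slow]=1 write a[1]=5, slow++,fast++
slow=1 fast=3: a[fast]=6≠a[slow]=5 write a[2]=6, slow++,fast++
slow=2 fast=4: a[fast]=7≠a[slow]=6 write a[3]=7, slow++,fast++
slow=3 fast=5: a[fast]=7=a[slow] dup, fast++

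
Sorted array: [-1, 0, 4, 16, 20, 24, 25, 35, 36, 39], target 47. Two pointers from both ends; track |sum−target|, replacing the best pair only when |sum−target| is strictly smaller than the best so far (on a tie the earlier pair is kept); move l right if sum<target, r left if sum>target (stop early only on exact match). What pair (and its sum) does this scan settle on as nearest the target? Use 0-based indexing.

l=0 r=9: -1+39=38 d=9 *, l++
l=1 r=9: 0+39=39 d=8 *, l++
l=2 r=9: 4+39=43 d=4 *, l++
l=3 r=9: 16+39=55 d=8, r--
l=3 r=8: 16+36=52 d=5, r--
l=3 r=7: 16+35=51 d=4, r--
l=3 r=6: 16+25=41 d=6, l++
l=4 r=6: 20+25=45 d=2 *, l++
l=5 r=6: 24+25=49 d=2, r--

pair (20, 25) with sum 45 (|Δ|=2)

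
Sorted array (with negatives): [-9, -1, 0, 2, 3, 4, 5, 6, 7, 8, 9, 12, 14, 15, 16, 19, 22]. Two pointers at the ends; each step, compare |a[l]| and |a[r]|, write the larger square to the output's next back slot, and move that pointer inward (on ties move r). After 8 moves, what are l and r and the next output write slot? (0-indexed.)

l=1, r=9, next write slot=8

[0,16] |-9|<=|22| out[16]=484 → r--
[0,15] |-9|<=|19| out[15]=361 → r--
[0,14] |-9|<=|16| out[14]=256 → r--
[0,13] |-9|<=|15| out[13]=225 → r--
[0,12] |-9|<=|14| out[12]=196 → r--
[0,11] |-9|<=|12| out[11]=144 → r--
[0,10] |-9|<=|9| out[10]=81 → r--
[0,9] |-9|>|8| out[9]=81 → l++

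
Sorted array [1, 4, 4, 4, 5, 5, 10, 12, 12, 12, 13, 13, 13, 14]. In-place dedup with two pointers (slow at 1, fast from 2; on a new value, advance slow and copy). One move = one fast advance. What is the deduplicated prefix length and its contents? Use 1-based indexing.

(s=1,f=2) a[fast]=4≠a[slow]=1 write a[2]=4 → slow++,fast++
(s=2,f=3) a[fast]=4=a[slow] dup → fast++
(s=2,f=4) a[fast]=4=a[slow] dup → fast++
(s=2,f=5) a[fast]=5≠a[slow]=4 write a[3]=5 → slow++,fast++
(s=3,f=6) a[fast]=5=a[slow] dup → fast++
(s=3,f=7) a[fast]=10≠a[slow]=5 write a[4]=10 → slow++,fast++
(s=4,f=8) a[fast]=12≠a[slow]=10 write a[5]=12 → slow++,fast++
(s=5,f=9) a[fast]=12=a[slow] dup → fast++
(s=5,f=10) a[fast]=12=a[slow] dup → fast++
(s=5,f=11) a[fast]=13≠a[slow]=12 write a[6]=13 → slow++,fast++
(s=6,f=12) a[fast]=13=a[slow] dup → fast++
(s=6,f=13) a[fast]=13=a[slow] dup → fast++
(s=6,f=14) a[fast]=14≠a[slow]=13 write a[7]=14 → slow++,fast++

length 7; prefix = [1, 4, 5, 10, 12, 13, 14]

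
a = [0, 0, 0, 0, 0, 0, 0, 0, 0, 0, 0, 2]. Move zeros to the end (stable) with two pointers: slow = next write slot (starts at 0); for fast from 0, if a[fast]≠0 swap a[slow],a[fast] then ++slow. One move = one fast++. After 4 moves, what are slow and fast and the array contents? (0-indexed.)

slow=0, fast=4, a=[0, 0, 0, 0, 0, 0, 0, 0, 0, 0, 0, 2]

slow=0 fast=0: a[fast]=0, fast++
slow=0 fast=1: a[fast]=0, fast++
slow=0 fast=2: a[fast]=0, fast++
slow=0 fast=3: a[fast]=0, fast++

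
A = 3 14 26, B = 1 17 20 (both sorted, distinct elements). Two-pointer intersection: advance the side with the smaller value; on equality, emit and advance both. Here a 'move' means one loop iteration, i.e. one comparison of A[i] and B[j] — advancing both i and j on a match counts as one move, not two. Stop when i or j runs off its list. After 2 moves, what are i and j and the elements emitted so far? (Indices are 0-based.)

i=1, j=1, emitted=[]

[i=0,j=0] 3>1 → j++
[i=0,j=1] 3<17 → i++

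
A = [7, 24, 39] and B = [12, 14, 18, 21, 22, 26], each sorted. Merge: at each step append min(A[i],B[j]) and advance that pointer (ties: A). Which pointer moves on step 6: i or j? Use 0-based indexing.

j

i=0 j=0: A[i]=7<=B[j]=12 take 7, i++
i=1 j=0: A[i]=24>B[j]=12 take 12, j++
i=1 j=1: A[i]=24>B[j]=14 take 14, j++
i=1 j=2: A[i]=24>B[j]=18 take 18, j++
i=1 j=3: A[i]=24>B[j]=21 take 21, j++
i=1 j=4: A[i]=24>B[j]=22 take 22, j++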